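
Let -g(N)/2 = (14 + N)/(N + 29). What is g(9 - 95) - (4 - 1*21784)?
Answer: 413772/19 ≈ 21777.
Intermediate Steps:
g(N) = -2*(14 + N)/(29 + N) (g(N) = -2*(14 + N)/(N + 29) = -2*(14 + N)/(29 + N))
g(9 - 95) - (4 - 1*21784) = 2*(-14 - (9 - 95))/(29 + (9 - 95)) - (4 - 1*21784) = 2*(-14 - 1*(-86))/(29 - 86) - (4 - 21784) = 2*(-14 + 86)/(-57) - 1*(-21780) = 2*(-1/57)*72 + 21780 = -48/19 + 21780 = 413772/19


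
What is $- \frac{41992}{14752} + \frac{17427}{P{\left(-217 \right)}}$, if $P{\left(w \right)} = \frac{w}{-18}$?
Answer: $\frac{577297951}{400148} \approx 1442.7$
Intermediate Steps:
$P{\left(w \right)} = - \frac{w}{18}$ ($P{\left(w \right)} = w \left(- \frac{1}{18}\right) = - \frac{w}{18}$)
$- \frac{41992}{14752} + \frac{17427}{P{\left(-217 \right)}} = - \frac{41992}{14752} + \frac{17427}{\left(- \frac{1}{18}\right) \left(-217\right)} = \left(-41992\right) \frac{1}{14752} + \frac{17427}{\frac{217}{18}} = - \frac{5249}{1844} + 17427 \cdot \frac{18}{217} = - \frac{5249}{1844} + \frac{313686}{217} = \frac{577297951}{400148}$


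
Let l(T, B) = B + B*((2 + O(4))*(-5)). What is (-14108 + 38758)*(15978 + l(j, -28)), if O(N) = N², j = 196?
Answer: 455285500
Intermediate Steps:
l(T, B) = -89*B (l(T, B) = B + B*((2 + 4²)*(-5)) = B + B*((2 + 16)*(-5)) = B + B*(18*(-5)) = B + B*(-90) = B - 90*B = -89*B)
(-14108 + 38758)*(15978 + l(j, -28)) = (-14108 + 38758)*(15978 - 89*(-28)) = 24650*(15978 + 2492) = 24650*18470 = 455285500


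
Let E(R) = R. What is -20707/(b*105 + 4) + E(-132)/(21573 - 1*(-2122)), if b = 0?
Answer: -490652893/94780 ≈ -5176.8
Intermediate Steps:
-20707/(b*105 + 4) + E(-132)/(21573 - 1*(-2122)) = -20707/(0*105 + 4) - 132/(21573 - 1*(-2122)) = -20707/(0 + 4) - 132/(21573 + 2122) = -20707/4 - 132/23695 = -490652893/94780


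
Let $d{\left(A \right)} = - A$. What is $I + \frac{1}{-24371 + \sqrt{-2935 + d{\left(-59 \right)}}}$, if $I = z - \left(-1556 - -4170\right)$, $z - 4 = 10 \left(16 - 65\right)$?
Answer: $- \frac{1841240427071}{593948517} - \frac{2 i \sqrt{719}}{593948517} \approx -3100.0 - 9.0291 \cdot 10^{-8} i$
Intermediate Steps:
$z = -486$ ($z = 4 + 10 \left(16 - 65\right) = 4 + 10 \left(-49\right) = 4 - 490 = -486$)
$I = -3100$ ($I = -486 - \left(-1556 - -4170\right) = -486 - \left(-1556 + 4170\right) = -486 - 2614 = -3100$)
$I + \frac{1}{-24371 + \sqrt{-2935 + d{\left(-59 \right)}}} = -3100 + \frac{1}{-24371 + \sqrt{-2935 - -59}} = -3100 + \frac{1}{-24371 + \sqrt{-2935 + 59}} = -3100 + \frac{1}{-24371 + \sqrt{-2876}} = -3100 + \frac{1}{-24371 + 2 i \sqrt{719}}$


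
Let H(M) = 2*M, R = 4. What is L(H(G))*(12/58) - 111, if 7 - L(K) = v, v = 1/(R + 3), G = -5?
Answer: -22245/203 ≈ -109.58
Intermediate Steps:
v = 1/7 (v = 1/(4 + 3) = 1/7 ≈ 0.14286)
L(K) = 48/7 (L(K) = 7 - 1*1/7 = 7 - 1/7 = 48/7)
L(H(G))*(12/58) - 111 = 48*(12/58)/7 - 111 = 48*(12*(1/58))/7 - 111 = (48/7)*(6/29) - 111 = 288/203 - 111 = -22245/203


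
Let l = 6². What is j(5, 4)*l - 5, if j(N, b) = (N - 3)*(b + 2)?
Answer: 427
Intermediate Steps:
l = 36
j(N, b) = (-3 + N)*(2 + b)
j(5, 4)*l - 5 = (-6 - 3*4 + 2*5 + 5*4)*36 - 5 = (-6 - 12 + 10 + 20)*36 - 5 = 12*36 - 5 = 432 - 5 = 427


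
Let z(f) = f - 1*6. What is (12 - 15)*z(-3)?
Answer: 27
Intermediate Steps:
z(f) = -6 + f (z(f) = f - 6 = -6 + f)
(12 - 15)*z(-3) = (12 - 15)*(-6 - 3) = -3*(-9) = 27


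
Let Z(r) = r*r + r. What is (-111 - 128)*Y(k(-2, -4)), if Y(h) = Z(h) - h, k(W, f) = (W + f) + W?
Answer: -15296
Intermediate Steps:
k(W, f) = f + 2*W
Z(r) = r + r² (Z(r) = r² + r = r + r²)
Y(h) = -h + h*(1 + h) (Y(h) = h*(1 + h) - h = -h + h*(1 + h))
(-111 - 128)*Y(k(-2, -4)) = (-111 - 128)*(-4 + 2*(-2))² = -239*(-4 - 4)² = -239*(-8)² = -239*64 = -15296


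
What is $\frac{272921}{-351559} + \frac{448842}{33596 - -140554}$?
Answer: $\frac{18377542088}{10203999975} \approx 1.801$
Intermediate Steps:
$\frac{272921}{-351559} + \frac{448842}{33596 - -140554} = 272921 \left(- \frac{1}{351559}\right) + \frac{448842}{33596 + 140554} = - \frac{272921}{351559} + \frac{448842}{174150} = - \frac{272921}{351559} + 448842 \cdot \frac{1}{174150} = - \frac{272921}{351559} + \frac{74807}{29025} = \frac{18377542088}{10203999975}$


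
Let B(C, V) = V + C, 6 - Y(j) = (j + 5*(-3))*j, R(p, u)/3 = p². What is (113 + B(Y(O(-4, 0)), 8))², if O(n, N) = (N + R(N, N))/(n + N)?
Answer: 16129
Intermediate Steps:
R(p, u) = 3*p²
O(n, N) = (N + 3*N²)/(N + n) (O(n, N) = (N + 3*N²)/(n + N) = (N + 3*N²)/(N + n))
Y(j) = 6 - j*(-15 + j) (Y(j) = 6 - (j + 5*(-3))*j = 6 - (j - 15)*j = 6 - (-15 + j)*j = 6 - j*(-15 + j))
B(C, V) = C + V
(113 + B(Y(O(-4, 0)), 8))² = (113 + ((6 - (0*(1 + 3*0)/(0 - 4))² + 15*(0*(1 + 3*0)/(0 - 4))) + 8))² = (113 + ((6 - (0*(1 + 0)/(-4))² + 15*(0*(1 + 0)/(-4))) + 8))² = (113 + ((6 - (0*(-¼)*1)² + 15*(0*(-¼)*1)) + 8))² = (113 + ((6 - 1*0² + 15*0) + 8))² = (113 + ((6 - 1*0 + 0) + 8))² = (113 + ((6 + 0 + 0) + 8))² = (113 + (6 + 8))² = (113 + 14)² = 127² = 16129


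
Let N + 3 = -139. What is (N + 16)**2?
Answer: 15876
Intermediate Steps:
N = -142 (N = -3 - 139 = -142)
(N + 16)**2 = (-142 + 16)**2 = (-126)**2 = 15876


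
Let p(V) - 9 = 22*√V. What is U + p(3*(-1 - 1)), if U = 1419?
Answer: 1428 + 22*I*√6 ≈ 1428.0 + 53.889*I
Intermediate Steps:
p(V) = 9 + 22*√V
U + p(3*(-1 - 1)) = 1419 + (9 + 22*√(3*(-1 - 1))) = 1419 + (9 + 22*√(3*(-2))) = 1419 + (9 + 22*√(-6)) = 1419 + (9 + 22*(I*√6)) = 1419 + (9 + 22*I*√6) = 1428 + 22*I*√6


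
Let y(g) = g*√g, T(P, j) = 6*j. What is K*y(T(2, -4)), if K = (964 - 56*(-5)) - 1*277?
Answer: -46416*I*√6 ≈ -1.137e+5*I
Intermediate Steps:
y(g) = g^(3/2)
K = 967 (K = (964 - 1*(-280)) - 277 = (964 + 280) - 277 = 1244 - 277 = 967)
K*y(T(2, -4)) = 967*(6*(-4))^(3/2) = 967*(-24)^(3/2) = 967*(-48*I*√6) = -46416*I*√6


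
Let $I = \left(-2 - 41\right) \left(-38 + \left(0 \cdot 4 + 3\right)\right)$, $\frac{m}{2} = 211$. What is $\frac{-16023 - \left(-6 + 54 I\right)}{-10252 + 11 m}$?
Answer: $\frac{32429}{1870} \approx 17.342$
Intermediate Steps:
$m = 422$ ($m = 2 \cdot 211 = 422$)
$I = 1505$ ($I = - 43 \left(-38 + \left(0 + 3\right)\right) = - 43 \left(-38 + 3\right) = \left(-43\right) \left(-35\right) = 1505$)
$\frac{-16023 - \left(-6 + 54 I\right)}{-10252 + 11 m} = \frac{-16023 + \left(\left(-54\right) 1505 + 6\right)}{-10252 + 11 \cdot 422} = \frac{-16023 + \left(-81270 + 6\right)}{-10252 + 4642} = \frac{-16023 - 81264}{-5610} = \left(-97287\right) \left(- \frac{1}{5610}\right) = \frac{32429}{1870}$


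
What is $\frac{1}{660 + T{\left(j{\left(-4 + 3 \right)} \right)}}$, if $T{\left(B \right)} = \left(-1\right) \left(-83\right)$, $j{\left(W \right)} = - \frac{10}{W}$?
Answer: $\frac{1}{743} \approx 0.0013459$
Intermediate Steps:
$T{\left(B \right)} = 83$
$\frac{1}{660 + T{\left(j{\left(-4 + 3 \right)} \right)}} = \frac{1}{660 + 83} = \frac{1}{743}$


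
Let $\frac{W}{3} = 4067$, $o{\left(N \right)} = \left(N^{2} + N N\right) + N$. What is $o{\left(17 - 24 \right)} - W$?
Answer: $-12110$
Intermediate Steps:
$o{\left(N \right)} = N + 2 N^{2}$ ($o{\left(N \right)} = \left(N^{2} + N^{2}\right) + N = 2 N^{2} + N = N + 2 N^{2}$)
$W = 12201$ ($W = 3 \cdot 4067 = 12201$)
$o{\left(17 - 24 \right)} - W = \left(17 - 24\right) \left(1 + 2 \left(17 - 24\right)\right) - 12201 = - 7 \left(1 + 2 \left(-7\right)\right) - 12201 = - 7 \left(1 - 14\right) - 12201 = \left(-7\right) \left(-13\right) - 12201 = 91 - 12201 = -12110$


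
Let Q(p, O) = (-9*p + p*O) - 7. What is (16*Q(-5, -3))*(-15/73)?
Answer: -12720/73 ≈ -174.25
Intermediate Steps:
Q(p, O) = -7 - 9*p + O*p (Q(p, O) = (-9*p + O*p) - 7 = -7 - 9*p + O*p)
(16*Q(-5, -3))*(-15/73) = (16*(-7 - 9*(-5) - 3*(-5)))*(-15/73) = (16*(-7 + 45 + 15))*(-15*1/73) = (16*53)*(-15/73) = 848*(-15/73) = -12720/73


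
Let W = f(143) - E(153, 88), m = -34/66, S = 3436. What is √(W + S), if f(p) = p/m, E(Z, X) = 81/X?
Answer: √1766629018/748 ≈ 56.192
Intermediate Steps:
m = -17/33 (m = -34*1/66 = -17/33 ≈ -0.51515)
f(p) = -33*p/17 (f(p) = p/(-17/33) = p*(-33/17) = -33*p/17)
W = -416649/1496 (W = -33/17*143 - 81/88 = -4719/17 - 81/88 = -416649/1496 ≈ -278.51)
√(W + S) = √(-416649/1496 + 3436) = √(4723607/1496) = √1766629018/748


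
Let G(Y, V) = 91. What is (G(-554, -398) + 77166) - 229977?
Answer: -152720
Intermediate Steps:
(G(-554, -398) + 77166) - 229977 = (91 + 77166) - 229977 = 77257 - 229977 = -152720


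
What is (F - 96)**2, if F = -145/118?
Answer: 131629729/13924 ≈ 9453.4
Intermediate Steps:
F = -145/118 (F = -145*1/118 = -145/118 ≈ -1.2288)
(F - 96)**2 = (-145/118 - 96)**2 = (-11473/118)**2 = 131629729/13924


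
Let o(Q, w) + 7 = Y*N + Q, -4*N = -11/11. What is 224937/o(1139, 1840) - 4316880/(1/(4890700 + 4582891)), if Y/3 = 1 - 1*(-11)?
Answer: -46662741643622343/1141 ≈ -4.0896e+13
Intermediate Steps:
N = ¼ (N = -(-11)/(4*11) = -¼*(-1) = ¼ ≈ 0.25000)
Y = 36 (Y = 3*(1 - 1*(-11)) = 3*(1 + 11) = 3*12 = 36)
o(Q, w) = 2 + Q (o(Q, w) = -7 + (36*(¼) + Q) = -7 + (9 + Q) = 2 + Q)
224937/o(1139, 1840) - 4316880/(1/(4890700 + 4582891)) = 224937/(2 + 1139) - 4316880/(1/(4890700 + 4582891)) = 224937/1141 - 4316880/(1/9473591) = 224937*(1/1141) - 4316880/1/9473591 = 224937/1141 - 4316880*9473591 = 224937/1141 - 40896355516080 = -46662741643622343/1141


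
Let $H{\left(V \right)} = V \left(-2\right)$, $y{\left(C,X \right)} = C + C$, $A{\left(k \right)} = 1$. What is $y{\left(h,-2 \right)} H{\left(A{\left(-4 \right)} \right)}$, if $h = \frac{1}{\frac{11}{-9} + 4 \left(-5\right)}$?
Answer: $\frac{36}{191} \approx 0.18848$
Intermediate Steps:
$h = - \frac{9}{191}$ ($h = \frac{1}{11 \left(- \frac{1}{9}\right) - 20} = \frac{1}{- \frac{11}{9} - 20} = \frac{1}{- \frac{191}{9}} = - \frac{9}{191} \approx -0.04712$)
$y{\left(C,X \right)} = 2 C$
$H{\left(V \right)} = - 2 V$
$y{\left(h,-2 \right)} H{\left(A{\left(-4 \right)} \right)} = 2 \left(- \frac{9}{191}\right) \left(\left(-2\right) 1\right) = \left(- \frac{18}{191}\right) \left(-2\right) = \frac{36}{191}$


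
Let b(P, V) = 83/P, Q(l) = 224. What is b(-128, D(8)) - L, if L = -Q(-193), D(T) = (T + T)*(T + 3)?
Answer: 28589/128 ≈ 223.35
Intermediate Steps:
D(T) = 2*T*(3 + T) (D(T) = (2*T)*(3 + T) = 2*T*(3 + T))
L = -224 (L = -1*224 = -224)
b(-128, D(8)) - L = 83/(-128) - 1*(-224) = 83*(-1/128) + 224 = -83/128 + 224 = 28589/128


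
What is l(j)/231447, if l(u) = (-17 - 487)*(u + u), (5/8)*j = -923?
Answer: 2481024/385745 ≈ 6.4318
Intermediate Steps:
j = -7384/5 (j = (8/5)*(-923) = -7384/5 ≈ -1476.8)
l(u) = -1008*u
l(j)/231447 = -1008*(-7384/5)/231447 = (7443072/5)*(1/231447) = 2481024/385745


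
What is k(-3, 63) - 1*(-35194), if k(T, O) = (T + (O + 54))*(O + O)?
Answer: 49558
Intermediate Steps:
k(T, O) = 2*O*(54 + O + T) (k(T, O) = (T + (54 + O))*(2*O) = (54 + O + T)*(2*O) = 2*O*(54 + O + T))
k(-3, 63) - 1*(-35194) = 2*63*(54 + 63 - 3) - 1*(-35194) = 2*63*114 + 35194 = 14364 + 35194 = 49558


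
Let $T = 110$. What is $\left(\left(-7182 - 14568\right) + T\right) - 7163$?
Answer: $-28803$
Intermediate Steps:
$\left(\left(-7182 - 14568\right) + T\right) - 7163 = \left(\left(-7182 - 14568\right) + 110\right) - 7163 = \left(-21750 + 110\right) - 7163 = -21640 - 7163 = -28803$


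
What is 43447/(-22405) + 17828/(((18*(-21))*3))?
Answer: -224352619/12703635 ≈ -17.660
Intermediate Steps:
43447/(-22405) + 17828/(((18*(-21))*3)) = 43447*(-1/22405) + 17828/((-378*3)) = -43447/22405 + 17828/(-1134) = -43447/22405 + 17828*(-1/1134) = -43447/22405 - 8914/567 = -224352619/12703635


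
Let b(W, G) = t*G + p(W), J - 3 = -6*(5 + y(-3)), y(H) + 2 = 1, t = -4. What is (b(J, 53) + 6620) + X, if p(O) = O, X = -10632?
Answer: -4245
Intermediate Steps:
y(H) = -1 (y(H) = -2 + 1 = -1)
J = -21 (J = 3 - 6*(5 - 1) = 3 - 6*4 = 3 - 24 = -21)
b(W, G) = W - 4*G (b(W, G) = -4*G + W = W - 4*G)
(b(J, 53) + 6620) + X = ((-21 - 4*53) + 6620) - 10632 = ((-21 - 212) + 6620) - 10632 = (-233 + 6620) - 10632 = 6387 - 10632 = -4245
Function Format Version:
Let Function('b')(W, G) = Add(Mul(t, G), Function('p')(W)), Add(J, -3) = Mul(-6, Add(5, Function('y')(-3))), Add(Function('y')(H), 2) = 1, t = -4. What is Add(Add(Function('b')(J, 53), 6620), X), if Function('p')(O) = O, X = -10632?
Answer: -4245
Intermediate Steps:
Function('y')(H) = -1 (Function('y')(H) = Add(-2, 1) = -1)
J = -21 (J = Add(3, Mul(-6, Add(5, -1))) = Add(3, Mul(-6, 4)) = Add(3, -24) = -21)
Function('b')(W, G) = Add(W, Mul(-4, G)) (Function('b')(W, G) = Add(Mul(-4, G), W) = Add(W, Mul(-4, G)))
Add(Add(Function('b')(J, 53), 6620), X) = Add(Add(Add(-21, Mul(-4, 53)), 6620), -10632) = Add(Add(Add(-21, -212), 6620), -10632) = Add(Add(-233, 6620), -10632) = Add(6387, -10632) = -4245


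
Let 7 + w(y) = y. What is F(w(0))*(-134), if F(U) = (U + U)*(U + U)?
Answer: -26264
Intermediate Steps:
w(y) = -7 + y
F(U) = 4*U**2 (F(U) = (2*U)*(2*U) = 4*U**2)
F(w(0))*(-134) = (4*(-7 + 0)**2)*(-134) = (4*(-7)**2)*(-134) = (4*49)*(-134) = 196*(-134) = -26264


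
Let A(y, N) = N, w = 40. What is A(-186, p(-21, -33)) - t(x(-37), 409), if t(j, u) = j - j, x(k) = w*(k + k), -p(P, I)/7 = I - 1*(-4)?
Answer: 203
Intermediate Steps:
p(P, I) = -28 - 7*I (p(P, I) = -7*(I - 1*(-4)) = -7*(I + 4) = -7*(4 + I) = -28 - 7*I)
x(k) = 80*k (x(k) = 40*(k + k) = 40*(2*k) = 80*k)
t(j, u) = 0
A(-186, p(-21, -33)) - t(x(-37), 409) = (-28 - 7*(-33)) - 1*0 = (-28 + 231) + 0 = 203 + 0 = 203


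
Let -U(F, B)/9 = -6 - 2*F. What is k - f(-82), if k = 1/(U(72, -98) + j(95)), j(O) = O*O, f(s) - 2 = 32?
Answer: -352749/10375 ≈ -34.000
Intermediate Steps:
f(s) = 34 (f(s) = 2 + 32 = 34)
j(O) = O**2
U(F, B) = 54 + 18*F (U(F, B) = -9*(-6 - 2*F) = 54 + 18*F)
k = 1/10375 (k = 1/((54 + 18*72) + 95**2) = 1/((54 + 1296) + 9025) = 1/(1350 + 9025) = 1/10375 ≈ 9.6386e-5)
k - f(-82) = 1/10375 - 1*34 = 1/10375 - 34 = -352749/10375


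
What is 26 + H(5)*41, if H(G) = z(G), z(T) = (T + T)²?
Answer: 4126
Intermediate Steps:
z(T) = 4*T² (z(T) = (2*T)² = 4*T²)
H(G) = 4*G²
26 + H(5)*41 = 26 + (4*5²)*41 = 26 + (4*25)*41 = 26 + 100*41 = 26 + 4100 = 4126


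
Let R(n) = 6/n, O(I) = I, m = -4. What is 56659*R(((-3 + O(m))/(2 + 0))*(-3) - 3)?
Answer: 226636/5 ≈ 45327.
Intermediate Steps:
56659*R(((-3 + O(m))/(2 + 0))*(-3) - 3) = 56659*(6/(((-3 - 4)/(2 + 0))*(-3) - 3)) = 56659*(6/(-7/2*(-3) - 3)) = 56659*(6/(21/2 - 3)) = 56659*(6/(15/2)) = 56659*(6*(2/15)) = 56659*(4/5) = 226636/5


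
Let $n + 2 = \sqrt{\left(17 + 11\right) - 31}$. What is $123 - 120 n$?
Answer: $363 - 120 i \sqrt{3} \approx 363.0 - 207.85 i$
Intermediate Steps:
$n = -2 + i \sqrt{3}$ ($n = -2 + \sqrt{\left(17 + 11\right) - 31} = -2 + \sqrt{28 - 31} = -2 + \sqrt{-3} = -2 + i \sqrt{3} \approx -2.0 + 1.732 i$)
$123 - 120 n = 123 - 120 \left(-2 + i \sqrt{3}\right) = 123 + \left(240 - 120 i \sqrt{3}\right) = 363 - 120 i \sqrt{3}$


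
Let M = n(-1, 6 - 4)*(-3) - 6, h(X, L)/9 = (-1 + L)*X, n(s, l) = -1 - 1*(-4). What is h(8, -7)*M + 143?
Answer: 8783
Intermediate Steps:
n(s, l) = 3 (n(s, l) = -1 + 4 = 3)
h(X, L) = 9*X*(-1 + L) (h(X, L) = 9*((-1 + L)*X) = 9*(X*(-1 + L)) = 9*X*(-1 + L))
M = -15 (M = 3*(-3) - 6 = -9 - 6 = -15)
h(8, -7)*M + 143 = (9*8*(-1 - 7))*(-15) + 143 = (9*8*(-8))*(-15) + 143 = -576*(-15) + 143 = 8640 + 143 = 8783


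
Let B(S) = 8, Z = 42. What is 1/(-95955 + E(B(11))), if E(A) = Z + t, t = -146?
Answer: -1/96059 ≈ -1.0410e-5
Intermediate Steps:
E(A) = -104 (E(A) = 42 - 146 = -104)
1/(-95955 + E(B(11))) = 1/(-95955 - 104) = 1/(-96059) = -1/96059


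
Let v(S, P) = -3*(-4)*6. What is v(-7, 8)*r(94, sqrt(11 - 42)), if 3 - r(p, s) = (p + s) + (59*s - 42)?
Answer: -3528 - 4320*I*sqrt(31) ≈ -3528.0 - 24053.0*I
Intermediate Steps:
v(S, P) = 72 (v(S, P) = 12*6 = 72)
r(p, s) = 45 - p - 60*s (r(p, s) = 3 - ((p + s) + (59*s - 42)) = 3 - ((p + s) + (-42 + 59*s)) = 3 - (-42 + p + 60*s) = 3 + (42 - p - 60*s) = 45 - p - 60*s)
v(-7, 8)*r(94, sqrt(11 - 42)) = 72*(45 - 1*94 - 60*sqrt(11 - 42)) = 72*(45 - 94 - 60*I*sqrt(31)) = 72*(-49 - 60*I*sqrt(31)) = -3528 - 4320*I*sqrt(31)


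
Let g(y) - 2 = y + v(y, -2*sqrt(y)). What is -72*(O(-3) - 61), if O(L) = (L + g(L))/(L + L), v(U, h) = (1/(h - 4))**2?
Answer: 3*(-1449*I + 5792*sqrt(3))/(-I + 4*sqrt(3)) ≈ 4344.1 - 0.42418*I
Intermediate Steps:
v(U, h) = (-4 + h)**(-2) (v(U, h) = (1/(-4 + h))**2 = (-4 + h)**(-2))
g(y) = 2 + y + (-4 - 2*sqrt(y))**(-2) (g(y) = 2 + (y + (-4 - 2*sqrt(y))**(-2)) = 2 + y + (-4 - 2*sqrt(y))**(-2))
O(L) = (2 + 2*L + 1/(4*(2 + sqrt(L))**2))/(2*L) (O(L) = (L + (2 + L + 1/(4*(2 + sqrt(L))**2)))/(L + L) = (2 + 2*L + 1/(4*(2 + sqrt(L))**2))/((2*L)) = (2 + 2*L + 1/(4*(2 + sqrt(L))**2))*(1/(2*L)) = (2 + 2*L + 1/(4*(2 + sqrt(L))**2))/(2*L))
-72*(O(-3) - 61) = -72*((1 + 1/(-3) + (1/8)/(-3*(2 + sqrt(-3))**2)) - 61) = -72*((1 - 1/3 + (1/8)*(-1/3)/(2 + I*sqrt(3))**2) - 61) = -72*((1 - 1/3 - 1/(24*(2 + I*sqrt(3))**2)) - 61) = -72*((2/3 - 1/(24*(2 + I*sqrt(3))**2)) - 61) = -72*(-181/3 - 1/(24*(2 + I*sqrt(3))**2)) = 4344 + 3/(2 + I*sqrt(3))**2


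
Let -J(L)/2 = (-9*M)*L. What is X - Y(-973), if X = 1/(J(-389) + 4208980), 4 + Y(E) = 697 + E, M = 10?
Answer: 1158908801/4138960 ≈ 280.00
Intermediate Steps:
Y(E) = 693 + E (Y(E) = -4 + (697 + E) = 693 + E)
J(L) = 180*L (J(L) = -2*(-9*10)*L = -(-180)*L = 180*L)
X = 1/4138960 (X = 1/(180*(-389) + 4208980) = 1/(-70020 + 4208980) = 1/4138960 ≈ 2.4161e-7)
X - Y(-973) = 1/4138960 - (693 - 973) = 1/4138960 - 1*(-280) = 1/4138960 + 280 = 1158908801/4138960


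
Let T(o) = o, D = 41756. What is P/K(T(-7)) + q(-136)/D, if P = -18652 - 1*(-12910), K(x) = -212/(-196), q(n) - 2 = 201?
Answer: -11748373889/2213068 ≈ -5308.6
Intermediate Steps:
q(n) = 203 (q(n) = 2 + 201 = 203)
K(x) = 53/49 (K(x) = -212*(-1/196) = 53/49)
P = -5742 (P = -18652 + 12910 = -5742)
P/K(T(-7)) + q(-136)/D = -5742/53/49 + 203/41756 = -5742*49/53 + 203*(1/41756) = -281358/53 + 203/41756 = -11748373889/2213068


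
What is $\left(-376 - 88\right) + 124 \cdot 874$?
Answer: $107912$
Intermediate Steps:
$\left(-376 - 88\right) + 124 \cdot 874 = -464 + 108376 = 107912$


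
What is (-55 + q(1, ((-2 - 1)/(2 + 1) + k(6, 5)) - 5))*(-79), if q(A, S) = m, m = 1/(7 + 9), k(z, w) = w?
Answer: 69441/16 ≈ 4340.1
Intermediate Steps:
m = 1/16 ≈ 0.062500
q(A, S) = 1/16
(-55 + q(1, ((-2 - 1)/(2 + 1) + k(6, 5)) - 5))*(-79) = (-55 + 1/16)*(-79) = -879/16*(-79) = 69441/16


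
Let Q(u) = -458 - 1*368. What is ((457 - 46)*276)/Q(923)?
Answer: -56718/413 ≈ -137.33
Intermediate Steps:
Q(u) = -826 (Q(u) = -458 - 368 = -826)
((457 - 46)*276)/Q(923) = ((457 - 46)*276)/(-826) = (411*276)*(-1/826) = 113436*(-1/826) = -56718/413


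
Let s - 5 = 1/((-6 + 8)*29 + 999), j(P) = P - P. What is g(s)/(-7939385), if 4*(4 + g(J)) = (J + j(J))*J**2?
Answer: -32201354642/9375875339121305 ≈ -3.4345e-6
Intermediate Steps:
j(P) = 0
s = 5286/1057 (s = 5 + 1/((-6 + 8)*29 + 999) = 5 + 1/(2*29 + 999) = 5 + 1/(58 + 999) = 5 + 1/1057 = 5286/1057 ≈ 5.0009)
g(J) = -4 + J**3/4 (g(J) = -4 + ((J + 0)*J**2)/4 = -4 + (J*J**2)/4 = -4 + J**3/4)
g(s)/(-7939385) = (-4 + (5286/1057)**3/4)/(-7939385) = (-4 + (1/4)*(147700333656/1180932193))*(-1/7939385) = (-4 + 36925083414/1180932193)*(-1/7939385) = (32201354642/1180932193)*(-1/7939385) = -32201354642/9375875339121305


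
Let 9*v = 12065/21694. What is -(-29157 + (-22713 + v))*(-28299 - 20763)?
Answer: -82811733078035/32541 ≈ -2.5448e+9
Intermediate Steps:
v = 12065/195246 (v = (12065/21694)/9 = (12065*(1/21694))/9 = (1/9)*(12065/21694) = 12065/195246 ≈ 0.061794)
-(-29157 + (-22713 + v))*(-28299 - 20763) = -(-29157 + (-22713 + 12065/195246))*(-28299 - 20763) = -(-29157 - 4434610333/195246)*(-49062) = -(-10127397955)*(-49062)/195246 = -1*82811733078035/32541 = -82811733078035/32541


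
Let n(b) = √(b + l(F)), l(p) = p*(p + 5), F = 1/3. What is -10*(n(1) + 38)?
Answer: -1190/3 ≈ -396.67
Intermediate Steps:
F = ⅓ ≈ 0.33333
l(p) = p*(5 + p)
n(b) = √(16/9 + b) (n(b) = √(b + (5 + ⅓)/3) = √(b + (⅓)*(16/3)) = √(b + 16/9) = √(16/9 + b))
-10*(n(1) + 38) = -10*(√(16 + 9*1)/3 + 38) = -10*(√(16 + 9)/3 + 38) = -10*(√25/3 + 38) = -10*((⅓)*5 + 38) = -10*(5/3 + 38) = -10*119/3 = -1190/3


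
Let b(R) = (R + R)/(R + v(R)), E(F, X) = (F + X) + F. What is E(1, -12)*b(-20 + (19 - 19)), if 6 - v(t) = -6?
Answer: -50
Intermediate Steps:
E(F, X) = X + 2*F
v(t) = 12 (v(t) = 6 - 1*(-6) = 6 + 6 = 12)
b(R) = 2*R/(12 + R) (b(R) = (R + R)/(R + 12) = (2*R)/(12 + R) = 2*R/(12 + R))
E(1, -12)*b(-20 + (19 - 19)) = (-12 + 2*1)*(2*(-20 + (19 - 19))/(12 + (-20 + (19 - 19)))) = (-12 + 2)*(2*(-20 + 0)/(12 + (-20 + 0))) = -20*(-20)/(12 - 20) = -20*(-20)/(-8) = -20*(-20)*(-1)/8 = -10*5 = -50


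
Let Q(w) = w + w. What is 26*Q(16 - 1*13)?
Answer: 156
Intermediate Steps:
Q(w) = 2*w
26*Q(16 - 1*13) = 26*(2*(16 - 1*13)) = 26*(2*(16 - 13)) = 26*(2*3) = 26*6 = 156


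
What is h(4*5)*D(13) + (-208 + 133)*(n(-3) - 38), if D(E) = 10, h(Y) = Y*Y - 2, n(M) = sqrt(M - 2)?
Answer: 6830 - 75*I*sqrt(5) ≈ 6830.0 - 167.71*I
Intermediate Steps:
n(M) = sqrt(-2 + M)
h(Y) = -2 + Y**2 (h(Y) = Y**2 - 2 = -2 + Y**2)
h(4*5)*D(13) + (-208 + 133)*(n(-3) - 38) = (-2 + (4*5)**2)*10 + (-208 + 133)*(sqrt(-2 - 3) - 38) = (-2 + 20**2)*10 - 75*(sqrt(-5) - 38) = (-2 + 400)*10 - 75*(I*sqrt(5) - 38) = 398*10 - 75*(-38 + I*sqrt(5)) = 3980 + (2850 - 75*I*sqrt(5)) = 6830 - 75*I*sqrt(5)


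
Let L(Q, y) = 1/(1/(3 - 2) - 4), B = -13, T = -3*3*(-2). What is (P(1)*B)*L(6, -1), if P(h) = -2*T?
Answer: -156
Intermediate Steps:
T = 18 (T = -9*(-2) = 18)
P(h) = -36 (P(h) = -2*18 = -36)
L(Q, y) = -1/3 (L(Q, y) = 1/(1/1 - 4) = 1/(1 - 4) = 1/(-3) = -1/3)
(P(1)*B)*L(6, -1) = -36*(-13)*(-1/3) = 468*(-1/3) = -156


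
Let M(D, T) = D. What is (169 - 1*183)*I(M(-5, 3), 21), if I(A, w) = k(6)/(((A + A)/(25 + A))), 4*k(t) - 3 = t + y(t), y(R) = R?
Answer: 105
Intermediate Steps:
k(t) = ¾ + t/2 (k(t) = ¾ + (t + t)/4 = ¾ + (2*t)/4 = ¾ + t/2)
I(A, w) = 15*(25 + A)/(8*A) (I(A, w) = (¾ + (½)*6)/(((A + A)/(25 + A))) = (¾ + 3)/(((2*A)/(25 + A))) = 15/(4*((2*A/(25 + A)))) = 15*((25 + A)/(2*A))/4 = 15*(25 + A)/(8*A))
(169 - 1*183)*I(M(-5, 3), 21) = (169 - 1*183)*((15/8)*(25 - 5)/(-5)) = (169 - 183)*((15/8)*(-⅕)*20) = -14*(-15/2) = 105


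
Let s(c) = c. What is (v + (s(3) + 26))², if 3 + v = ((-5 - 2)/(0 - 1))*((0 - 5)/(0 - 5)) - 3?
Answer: 900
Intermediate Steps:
v = 1 (v = -3 + (((-5 - 2)/(0 - 1))*((0 - 5)/(0 - 5)) - 3) = -3 + ((-7/(-1))*(-5/(-5)) - 3) = -3 + ((-7*(-1))*(-5*(-⅕)) - 3) = -3 + (7*1 - 3) = -3 + (7 - 3) = -3 + 4 = 1)
(v + (s(3) + 26))² = (1 + (3 + 26))² = (1 + 29)² = 30² = 900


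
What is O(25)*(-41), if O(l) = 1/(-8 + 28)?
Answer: -41/20 ≈ -2.0500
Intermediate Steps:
O(l) = 1/20
O(25)*(-41) = (1/20)*(-41) = -41/20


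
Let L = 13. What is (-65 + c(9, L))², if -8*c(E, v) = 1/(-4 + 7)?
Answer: 2436721/576 ≈ 4230.4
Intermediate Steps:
c(E, v) = -1/24 (c(E, v) = -1/(8*(-4 + 7)) = -⅛/3 = -⅛*⅓ = -1/24)
(-65 + c(9, L))² = (-65 - 1/24)² = (-1561/24)² = 2436721/576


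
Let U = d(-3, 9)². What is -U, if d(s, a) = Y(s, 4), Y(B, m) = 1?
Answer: -1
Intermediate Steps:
d(s, a) = 1
U = 1 (U = 1² = 1)
-U = -1*1 = -1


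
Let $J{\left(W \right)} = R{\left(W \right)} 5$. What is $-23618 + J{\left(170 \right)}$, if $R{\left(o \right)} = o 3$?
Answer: $-21068$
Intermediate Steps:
$R{\left(o \right)} = 3 o$
$J{\left(W \right)} = 15 W$ ($J{\left(W \right)} = 3 W 5 = 15 W$)
$-23618 + J{\left(170 \right)} = -23618 + 15 \cdot 170 = -23618 + 2550 = -21068$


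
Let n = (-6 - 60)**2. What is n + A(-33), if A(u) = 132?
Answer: 4488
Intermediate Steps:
n = 4356 (n = (-66)**2 = 4356)
n + A(-33) = 4356 + 132 = 4488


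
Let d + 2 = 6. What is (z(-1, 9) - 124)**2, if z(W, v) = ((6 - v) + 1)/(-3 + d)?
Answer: 15876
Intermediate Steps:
d = 4 (d = -2 + 6 = 4)
z(W, v) = 7 - v (z(W, v) = ((6 - v) + 1)/(-3 + 4) = (7 - v)/1 = (7 - v)*1 = 7 - v)
(z(-1, 9) - 124)**2 = ((7 - 1*9) - 124)**2 = ((7 - 9) - 124)**2 = (-2 - 124)**2 = (-126)**2 = 15876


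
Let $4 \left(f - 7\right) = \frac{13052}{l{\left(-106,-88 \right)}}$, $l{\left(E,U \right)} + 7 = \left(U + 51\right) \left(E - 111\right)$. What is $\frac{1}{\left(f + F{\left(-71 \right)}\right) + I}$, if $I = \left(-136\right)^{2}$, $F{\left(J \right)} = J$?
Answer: $\frac{8022}{147864767} \approx 5.4252 \cdot 10^{-5}$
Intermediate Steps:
$l{\left(E,U \right)} = -7 + \left(-111 + E\right) \left(51 + U\right)$ ($l{\left(E,U \right)} = -7 + \left(U + 51\right) \left(E - 111\right) = -7 + \left(51 + U\right) \left(-111 + E\right) = -7 + \left(-111 + E\right) \left(51 + U\right)$)
$f = \frac{59417}{8022}$ ($f = 7 + \frac{13052 \frac{1}{-5668 - -9768 + 51 \left(-106\right) - -9328}}{4} = 7 + \frac{13052 \frac{1}{-5668 + 9768 - 5406 + 9328}}{4} = 7 + \frac{13052 \cdot \frac{1}{8022}}{4} = 7 + \frac{1}{4} \cdot \frac{6526}{4011} = 7 + \frac{3263}{8022} = \frac{59417}{8022} \approx 7.4068$)
$I = 18496$
$\frac{1}{\left(f + F{\left(-71 \right)}\right) + I} = \frac{1}{\left(\frac{59417}{8022} - 71\right) + 18496} = \frac{1}{- \frac{510145}{8022} + 18496} = \frac{1}{\frac{147864767}{8022}} = \frac{8022}{147864767}$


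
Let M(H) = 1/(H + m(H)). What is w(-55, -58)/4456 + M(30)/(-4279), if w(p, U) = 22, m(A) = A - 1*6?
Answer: 1269749/257407524 ≈ 0.0049328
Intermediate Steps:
m(A) = -6 + A (m(A) = A - 6 = -6 + A)
M(H) = 1/(-6 + 2*H) (M(H) = 1/(H + (-6 + H)) = 1/(-6 + 2*H))
w(-55, -58)/4456 + M(30)/(-4279) = 22/4456 + (1/(2*(-3 + 30)))/(-4279) = 22*(1/4456) + ((1/2)/27)*(-1/4279) = 11/2228 + ((1/2)*(1/27))*(-1/4279) = 11/2228 + (1/54)*(-1/4279) = 11/2228 - 1/231066 = 1269749/257407524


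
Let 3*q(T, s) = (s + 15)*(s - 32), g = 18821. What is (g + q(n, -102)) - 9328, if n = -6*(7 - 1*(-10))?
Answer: 13379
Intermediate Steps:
n = -102 (n = -6*(7 + 10) = -6*17 = -102)
q(T, s) = (-32 + s)*(15 + s)/3 (q(T, s) = ((s + 15)*(s - 32))/3 = ((15 + s)*(-32 + s))/3 = ((-32 + s)*(15 + s))/3 = (-32 + s)*(15 + s)/3)
(g + q(n, -102)) - 9328 = (18821 + (-160 - 17/3*(-102) + (⅓)*(-102)²)) - 9328 = (18821 + (-160 + 578 + (⅓)*10404)) - 9328 = (18821 + (-160 + 578 + 3468)) - 9328 = (18821 + 3886) - 9328 = 22707 - 9328 = 13379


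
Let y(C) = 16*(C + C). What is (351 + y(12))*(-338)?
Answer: -248430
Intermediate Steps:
y(C) = 32*C (y(C) = 16*(2*C) = 32*C)
(351 + y(12))*(-338) = (351 + 32*12)*(-338) = (351 + 384)*(-338) = 735*(-338) = -248430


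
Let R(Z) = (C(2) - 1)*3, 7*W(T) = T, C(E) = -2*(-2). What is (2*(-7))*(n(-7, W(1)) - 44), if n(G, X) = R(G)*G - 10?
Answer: 1638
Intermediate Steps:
C(E) = 4
W(T) = T/7
R(Z) = 9 (R(Z) = (4 - 1)*3 = 3*3 = 9)
n(G, X) = -10 + 9*G (n(G, X) = 9*G - 10 = -10 + 9*G)
(2*(-7))*(n(-7, W(1)) - 44) = (2*(-7))*((-10 + 9*(-7)) - 44) = -14*((-10 - 63) - 44) = -14*(-73 - 44) = -14*(-117) = 1638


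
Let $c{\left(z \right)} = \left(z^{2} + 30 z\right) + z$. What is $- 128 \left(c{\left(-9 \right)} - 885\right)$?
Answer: $138624$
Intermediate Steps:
$c{\left(z \right)} = z^{2} + 31 z$
$- 128 \left(c{\left(-9 \right)} - 885\right) = - 128 \left(- 9 \left(31 - 9\right) - 885\right) = - 128 \left(\left(-9\right) 22 - 885\right) = - 128 \left(-198 - 885\right) = \left(-128\right) \left(-1083\right) = 138624$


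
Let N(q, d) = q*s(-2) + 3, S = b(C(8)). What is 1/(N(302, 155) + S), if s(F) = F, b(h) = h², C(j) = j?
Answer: -1/537 ≈ -0.0018622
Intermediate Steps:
S = 64 (S = 8² = 64)
N(q, d) = 3 - 2*q (N(q, d) = q*(-2) + 3 = -2*q + 3 = 3 - 2*q)
1/(N(302, 155) + S) = 1/((3 - 2*302) + 64) = 1/((3 - 604) + 64) = 1/(-601 + 64) = 1/(-537) = -1/537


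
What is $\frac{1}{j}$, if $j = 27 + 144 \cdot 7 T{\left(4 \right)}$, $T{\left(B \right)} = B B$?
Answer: $\frac{1}{16155} \approx 6.19 \cdot 10^{-5}$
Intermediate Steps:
$T{\left(B \right)} = B^{2}$
$j = 16155$ ($j = 27 + 144 \cdot 7 \cdot 4^{2} = 27 + 144 \cdot 7 \cdot 16 = 27 + 144 \cdot 112 = 27 + 16128 = 16155$)
$\frac{1}{j} = \frac{1}{16155}$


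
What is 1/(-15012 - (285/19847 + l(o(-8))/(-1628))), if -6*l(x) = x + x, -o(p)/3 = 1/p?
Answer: -258487328/3880415499623 ≈ -6.6613e-5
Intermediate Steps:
o(p) = -3/p
l(x) = -x/3 (l(x) = -(x + x)/6 = -x/3)
1/(-15012 - (285/19847 + l(o(-8))/(-1628))) = 1/(-15012 - (285/19847 - (-1)/(-8)/(-1628))) = 1/(-15012 - (285*(1/19847) - (-1)*(-1)/8*(-1/1628))) = 1/(-15012 - (285/19847 - ⅓*3/8*(-1/1628))) = 1/(-15012 - (285/19847 - ⅛*(-1/1628))) = 1/(-15012 - (285/19847 + 1/13024)) = 1/(-15012 - 1*3731687/258487328) = 1/(-15012 - 3731687/258487328) = 1/(-3880415499623/258487328) = -258487328/3880415499623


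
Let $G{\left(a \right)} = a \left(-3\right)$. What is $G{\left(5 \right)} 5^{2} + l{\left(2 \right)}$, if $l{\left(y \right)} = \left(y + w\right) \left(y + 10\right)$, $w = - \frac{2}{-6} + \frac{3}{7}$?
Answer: $- \frac{2393}{7} \approx -341.86$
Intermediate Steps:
$w = \frac{16}{21}$ ($w = \left(-2\right) \left(- \frac{1}{6}\right) + 3 \cdot \frac{1}{7} = \frac{1}{3} + \frac{3}{7} = \frac{16}{21} \approx 0.7619$)
$G{\left(a \right)} = - 3 a$
$l{\left(y \right)} = \left(10 + y\right) \left(\frac{16}{21} + y\right)$ ($l{\left(y \right)} = \left(y + \frac{16}{21}\right) \left(y + 10\right) = \left(\frac{16}{21} + y\right) \left(10 + y\right) = \left(10 + y\right) \left(\frac{16}{21} + y\right)$)
$G{\left(5 \right)} 5^{2} + l{\left(2 \right)} = \left(-3\right) 5 \cdot 5^{2} + \left(\frac{160}{21} + 2^{2} + \frac{226}{21} \cdot 2\right) = \left(-15\right) 25 + \left(\frac{160}{21} + 4 + \frac{452}{21}\right) = -375 + \frac{232}{7} = - \frac{2393}{7}$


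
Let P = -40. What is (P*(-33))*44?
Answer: 58080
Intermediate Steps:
(P*(-33))*44 = -40*(-33)*44 = 1320*44 = 58080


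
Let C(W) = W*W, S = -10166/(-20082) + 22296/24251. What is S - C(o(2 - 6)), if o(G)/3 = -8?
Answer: -139911329647/243504291 ≈ -574.57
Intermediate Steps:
o(G) = -24 (o(G) = 3*(-8) = -24)
S = 347141969/243504291 (S = -10166*(-1/20082) + 22296*(1/24251) = 5083/10041 + 22296/24251 = 347141969/243504291 ≈ 1.4256)
C(W) = W²
S - C(o(2 - 6)) = 347141969/243504291 - 1*(-24)² = 347141969/243504291 - 1*576 = 347141969/243504291 - 576 = -139911329647/243504291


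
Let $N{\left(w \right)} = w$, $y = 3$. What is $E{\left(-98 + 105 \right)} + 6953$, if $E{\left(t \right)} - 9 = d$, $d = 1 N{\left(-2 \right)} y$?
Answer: $6956$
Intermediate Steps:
$d = -6$ ($d = 1 \left(-2\right) 3 = \left(-2\right) 3 = -6$)
$E{\left(t \right)} = 3$ ($E{\left(t \right)} = 9 - 6 = 3$)
$E{\left(-98 + 105 \right)} + 6953 = 3 + 6953 = 6956$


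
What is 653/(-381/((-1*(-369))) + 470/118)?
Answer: 4738821/21412 ≈ 221.32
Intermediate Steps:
653/(-381/((-1*(-369))) + 470/118) = 653/(-381/369 + 470*(1/118)) = 653/(-381*1/369 + 235/59) = 653/(-127/123 + 235/59) = 653/(21412/7257) = 653*(7257/21412) = 4738821/21412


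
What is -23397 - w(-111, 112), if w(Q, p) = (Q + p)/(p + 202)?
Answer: -7346659/314 ≈ -23397.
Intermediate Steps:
w(Q, p) = (Q + p)/(202 + p)
-23397 - w(-111, 112) = -23397 - (-111 + 112)/(202 + 112) = -23397 - 1/314 = -7346659/314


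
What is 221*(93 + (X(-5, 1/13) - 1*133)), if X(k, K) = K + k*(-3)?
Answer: -5508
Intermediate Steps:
X(k, K) = K - 3*k
221*(93 + (X(-5, 1/13) - 1*133)) = 221*(93 + ((1/13 - 3*(-5)) - 1*133)) = 221*(93 + ((1/13 + 15) - 133)) = 221*(93 + (196/13 - 133)) = 221*(93 - 1533/13) = 221*(-324/13) = -5508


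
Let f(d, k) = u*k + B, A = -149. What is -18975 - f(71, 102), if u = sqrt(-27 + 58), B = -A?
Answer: -19124 - 102*sqrt(31) ≈ -19692.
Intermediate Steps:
B = 149 (B = -1*(-149) = 149)
u = sqrt(31) ≈ 5.5678
f(d, k) = 149 + k*sqrt(31) (f(d, k) = sqrt(31)*k + 149 = k*sqrt(31) + 149 = 149 + k*sqrt(31))
-18975 - f(71, 102) = -18975 - (149 + 102*sqrt(31)) = -18975 + (-149 - 102*sqrt(31)) = -19124 - 102*sqrt(31)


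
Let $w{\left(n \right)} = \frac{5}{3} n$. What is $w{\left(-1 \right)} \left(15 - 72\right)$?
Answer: $95$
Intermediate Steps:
$w{\left(n \right)} = \frac{5 n}{3}$ ($w{\left(n \right)} = 5 \cdot \frac{1}{3} n = \frac{5 n}{3}$)
$w{\left(-1 \right)} \left(15 - 72\right) = \frac{5}{3} \left(-1\right) \left(15 - 72\right) = \left(- \frac{5}{3}\right) \left(-57\right) = 95$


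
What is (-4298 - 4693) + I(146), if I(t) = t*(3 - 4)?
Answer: -9137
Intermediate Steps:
I(t) = -t (I(t) = t*(-1) = -t)
(-4298 - 4693) + I(146) = (-4298 - 4693) - 1*146 = -8991 - 146 = -9137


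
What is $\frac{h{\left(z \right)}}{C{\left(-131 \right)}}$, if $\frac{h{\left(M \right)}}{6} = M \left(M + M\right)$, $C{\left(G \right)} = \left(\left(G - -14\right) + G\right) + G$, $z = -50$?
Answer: $- \frac{30000}{379} \approx -79.156$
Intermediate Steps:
$C{\left(G \right)} = 14 + 3 G$ ($C{\left(G \right)} = \left(\left(G + 14\right) + G\right) + G = \left(\left(14 + G\right) + G\right) + G = \left(14 + 2 G\right) + G = 14 + 3 G$)
$h{\left(M \right)} = 12 M^{2}$ ($h{\left(M \right)} = 6 M \left(M + M\right) = 6 M 2 M = 6 \cdot 2 M^{2} = 12 M^{2}$)
$\frac{h{\left(z \right)}}{C{\left(-131 \right)}} = \frac{12 \left(-50\right)^{2}}{14 + 3 \left(-131\right)} = \frac{12 \cdot 2500}{14 - 393} = \frac{30000}{-379} = 30000 \left(- \frac{1}{379}\right) = - \frac{30000}{379}$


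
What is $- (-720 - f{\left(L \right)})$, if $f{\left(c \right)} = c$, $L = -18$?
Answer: $702$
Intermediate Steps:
$- (-720 - f{\left(L \right)}) = - (-720 - -18) = - (-720 + 18) = \left(-1\right) \left(-702\right) = 702$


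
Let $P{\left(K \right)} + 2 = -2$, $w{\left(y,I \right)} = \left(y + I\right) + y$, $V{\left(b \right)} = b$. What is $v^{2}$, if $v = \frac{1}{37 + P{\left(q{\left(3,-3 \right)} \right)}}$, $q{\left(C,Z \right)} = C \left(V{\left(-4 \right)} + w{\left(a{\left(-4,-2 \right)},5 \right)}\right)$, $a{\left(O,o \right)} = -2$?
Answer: $\frac{1}{1089} \approx 0.00091827$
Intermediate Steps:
$w{\left(y,I \right)} = I + 2 y$ ($w{\left(y,I \right)} = \left(I + y\right) + y = I + 2 y$)
$q{\left(C,Z \right)} = - 3 C$ ($q{\left(C,Z \right)} = C \left(-4 + \left(5 + 2 \left(-2\right)\right)\right) = C \left(-4 + \left(5 - 4\right)\right) = C \left(-4 + 1\right) = C \left(-3\right) = - 3 C$)
$P{\left(K \right)} = -4$ ($P{\left(K \right)} = -2 - 2 = -4$)
$v = \frac{1}{33}$ ($v = \frac{1}{37 - 4} = \frac{1}{33} \approx 0.030303$)
$v^{2} = \left(\frac{1}{33}\right)^{2} = \frac{1}{1089}$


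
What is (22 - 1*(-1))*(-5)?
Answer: -115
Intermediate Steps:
(22 - 1*(-1))*(-5) = (22 + 1)*(-5) = 23*(-5) = -115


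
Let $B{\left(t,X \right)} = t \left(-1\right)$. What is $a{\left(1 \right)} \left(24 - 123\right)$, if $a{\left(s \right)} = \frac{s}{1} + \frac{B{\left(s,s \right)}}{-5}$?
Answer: $- \frac{594}{5} \approx -118.8$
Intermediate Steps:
$B{\left(t,X \right)} = - t$
$a{\left(s \right)} = \frac{6 s}{5}$ ($a{\left(s \right)} = \frac{s}{1} + \frac{\left(-1\right) s}{-5} = s 1 + - s \left(- \frac{1}{5}\right) = s + \frac{s}{5} = \frac{6 s}{5}$)
$a{\left(1 \right)} \left(24 - 123\right) = \frac{6}{5} \cdot 1 \left(24 - 123\right) = \frac{6}{5} \left(-99\right) = - \frac{594}{5}$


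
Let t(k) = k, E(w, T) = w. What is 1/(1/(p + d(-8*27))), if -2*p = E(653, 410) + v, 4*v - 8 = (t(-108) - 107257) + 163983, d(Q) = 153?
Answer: -29007/4 ≈ -7251.8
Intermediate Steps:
v = 28313/2 (v = 2 + ((-108 - 107257) + 163983)/4 = 2 + (-107365 + 163983)/4 = 2 + (¼)*56618 = 2 + 28309/2 = 28313/2 ≈ 14157.)
p = -29619/4 (p = -(653 + 28313/2)/2 = -½*29619/2 = -29619/4 ≈ -7404.8)
1/(1/(p + d(-8*27))) = 1/(1/(-29619/4 + 153)) = 1/(1/(-29007/4)) = 1/(-4/29007) = -29007/4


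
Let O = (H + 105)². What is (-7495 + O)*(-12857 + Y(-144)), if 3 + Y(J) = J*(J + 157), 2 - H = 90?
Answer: 106158792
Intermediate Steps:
H = -88 (H = 2 - 1*90 = 2 - 90 = -88)
O = 289 (O = (-88 + 105)² = 17² = 289)
Y(J) = -3 + J*(157 + J) (Y(J) = -3 + J*(J + 157) = -3 + J*(157 + J))
(-7495 + O)*(-12857 + Y(-144)) = (-7495 + 289)*(-12857 + (-3 + (-144)² + 157*(-144))) = -7206*(-12857 + (-3 + 20736 - 22608)) = -7206*(-12857 - 1875) = -7206*(-14732) = 106158792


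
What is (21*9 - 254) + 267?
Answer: 202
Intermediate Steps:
(21*9 - 254) + 267 = (189 - 254) + 267 = -65 + 267 = 202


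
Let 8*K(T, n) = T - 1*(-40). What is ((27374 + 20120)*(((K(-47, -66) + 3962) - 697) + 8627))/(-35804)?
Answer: -2259028363/143216 ≈ -15774.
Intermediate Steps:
K(T, n) = 5 + T/8 (K(T, n) = (T - 1*(-40))/8 = (T + 40)/8 = (40 + T)/8 = 5 + T/8)
((27374 + 20120)*(((K(-47, -66) + 3962) - 697) + 8627))/(-35804) = ((27374 + 20120)*((((5 + (⅛)*(-47)) + 3962) - 697) + 8627))/(-35804) = (47494*((((5 - 47/8) + 3962) - 697) + 8627))*(-1/35804) = (47494*(((-7/8 + 3962) - 697) + 8627))*(-1/35804) = (47494*((31689/8 - 697) + 8627))*(-1/35804) = (47494*(26113/8 + 8627))*(-1/35804) = (47494*(95129/8))*(-1/35804) = (2259028363/4)*(-1/35804) = -2259028363/143216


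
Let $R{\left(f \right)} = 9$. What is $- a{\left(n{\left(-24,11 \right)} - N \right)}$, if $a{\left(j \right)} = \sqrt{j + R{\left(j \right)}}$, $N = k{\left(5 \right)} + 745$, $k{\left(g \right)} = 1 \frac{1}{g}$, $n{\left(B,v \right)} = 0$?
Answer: $- \frac{3 i \sqrt{2045}}{5} \approx - 27.133 i$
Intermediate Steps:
$k{\left(g \right)} = \frac{1}{g}$
$N = \frac{3726}{5}$ ($N = \frac{1}{5} + 745 = \frac{3726}{5} \approx 745.2$)
$a{\left(j \right)} = \sqrt{9 + j}$ ($a{\left(j \right)} = \sqrt{j + 9} = \sqrt{9 + j}$)
$- a{\left(n{\left(-24,11 \right)} - N \right)} = - \sqrt{9 + \left(0 - \frac{3726}{5}\right)} = - \sqrt{9 - \frac{3726}{5}} = - \sqrt{- \frac{3681}{5}} = - \frac{3 i \sqrt{2045}}{5}$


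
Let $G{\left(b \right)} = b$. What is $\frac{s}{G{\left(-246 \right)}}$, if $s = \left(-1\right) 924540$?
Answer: $\frac{154090}{41} \approx 3758.3$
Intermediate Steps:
$s = -924540$
$\frac{s}{G{\left(-246 \right)}} = - \frac{924540}{-246} = \left(-924540\right) \left(- \frac{1}{246}\right) = \frac{154090}{41}$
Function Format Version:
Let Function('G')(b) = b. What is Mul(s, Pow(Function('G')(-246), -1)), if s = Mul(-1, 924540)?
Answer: Rational(154090, 41) ≈ 3758.3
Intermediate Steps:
s = -924540
Mul(s, Pow(Function('G')(-246), -1)) = Mul(-924540, Pow(-246, -1)) = Mul(-924540, Rational(-1, 246)) = Rational(154090, 41)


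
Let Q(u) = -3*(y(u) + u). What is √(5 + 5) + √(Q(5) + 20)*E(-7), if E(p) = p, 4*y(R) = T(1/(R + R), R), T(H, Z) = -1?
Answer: √10 - 7*√23/2 ≈ -13.623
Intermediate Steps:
y(R) = -¼ (y(R) = (¼)*(-1) = -¼)
Q(u) = ¾ - 3*u (Q(u) = -3*(-¼ + u) = ¾ - 3*u)
√(5 + 5) + √(Q(5) + 20)*E(-7) = √(5 + 5) + √((¾ - 3*5) + 20)*(-7) = √10 + √((¾ - 15) + 20)*(-7) = √10 + √(-57/4 + 20)*(-7) = √10 + √(23/4)*(-7) = √10 + (√23/2)*(-7) = √10 - 7*√23/2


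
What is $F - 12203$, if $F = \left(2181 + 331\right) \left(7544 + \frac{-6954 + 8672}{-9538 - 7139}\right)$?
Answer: $\frac{315830130409}{16677} \approx 1.8938 \cdot 10^{7}$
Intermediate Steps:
$F = \frac{316033639840}{16677}$ ($F = 2512 \left(7544 + \frac{1718}{-16677}\right) = 2512 \left(7544 + 1718 \left(- \frac{1}{16677}\right)\right) = 2512 \left(7544 - \frac{1718}{16677}\right) = 2512 \cdot \frac{125809570}{16677} = \frac{316033639840}{16677} \approx 1.895 \cdot 10^{7}$)
$F - 12203 = \frac{316033639840}{16677} - 12203 = \frac{315830130409}{16677}$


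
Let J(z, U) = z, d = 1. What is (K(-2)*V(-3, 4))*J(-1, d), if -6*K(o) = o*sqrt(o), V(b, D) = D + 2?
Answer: -2*I*sqrt(2) ≈ -2.8284*I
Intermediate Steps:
V(b, D) = 2 + D
K(o) = -o**(3/2)/6 (K(o) = -o*sqrt(o)/6 = -o**(3/2)/6)
(K(-2)*V(-3, 4))*J(-1, d) = ((-(-1)*I*sqrt(2)/3)*(2 + 4))*(-1) = (-(-1)*I*sqrt(2)/3*6)*(-1) = ((I*sqrt(2)/3)*6)*(-1) = (2*I*sqrt(2))*(-1) = -2*I*sqrt(2)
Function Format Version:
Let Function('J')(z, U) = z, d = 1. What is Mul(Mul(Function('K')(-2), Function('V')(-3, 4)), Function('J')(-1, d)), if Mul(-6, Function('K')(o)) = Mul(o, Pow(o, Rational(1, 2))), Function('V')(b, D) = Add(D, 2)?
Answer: Mul(-2, I, Pow(2, Rational(1, 2))) ≈ Mul(-2.8284, I)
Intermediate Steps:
Function('V')(b, D) = Add(2, D)
Function('K')(o) = Mul(Rational(-1, 6), Pow(o, Rational(3, 2))) (Function('K')(o) = Mul(Rational(-1, 6), Mul(o, Pow(o, Rational(1, 2)))) = Mul(Rational(-1, 6), Pow(o, Rational(3, 2))))
Mul(Mul(Function('K')(-2), Function('V')(-3, 4)), Function('J')(-1, d)) = Mul(Mul(Mul(Rational(-1, 6), Pow(-2, Rational(3, 2))), Add(2, 4)), -1) = Mul(Mul(Mul(Rational(-1, 6), Mul(-2, I, Pow(2, Rational(1, 2)))), 6), -1) = Mul(Mul(Mul(Rational(1, 3), I, Pow(2, Rational(1, 2))), 6), -1) = Mul(Mul(2, I, Pow(2, Rational(1, 2))), -1) = Mul(-2, I, Pow(2, Rational(1, 2)))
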